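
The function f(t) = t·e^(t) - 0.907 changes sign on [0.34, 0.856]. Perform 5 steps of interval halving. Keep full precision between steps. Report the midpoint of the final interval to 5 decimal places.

0.52544

f(0.340000) = -0.429318, f(0.856000) = 1.107790 (opposite signs)
step 1: m = 0.598000, f(m) = 0.180450 > 0 → root in [0.340000, 0.598000]
step 2: m = 0.469000, f(m) = -0.157353 < 0 → root in [0.469000, 0.598000]
step 3: m = 0.533500, f(m) = 0.002558 > 0 → root in [0.469000, 0.533500]
step 4: m = 0.501250, f(m) = -0.079545 < 0 → root in [0.501250, 0.533500]
step 5: m = 0.517375, f(m) = -0.039042 < 0 → root in [0.517375, 0.533500]
Midpoint of [0.517375, 0.533500] = 0.525438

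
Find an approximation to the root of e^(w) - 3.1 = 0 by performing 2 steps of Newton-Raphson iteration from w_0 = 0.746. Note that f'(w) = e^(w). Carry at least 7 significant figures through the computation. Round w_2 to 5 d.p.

1.13490

w_0 = 0.746000: f = -0.991451, f' = 2.108549 → w_1 = 0.746000 - (-0.991451)/(2.108549) = 1.216205
w_1 = 1.216205: f = 0.274359, f' = 3.374359 → w_2 = 1.216205 - (0.274359)/(3.374359) = 1.134898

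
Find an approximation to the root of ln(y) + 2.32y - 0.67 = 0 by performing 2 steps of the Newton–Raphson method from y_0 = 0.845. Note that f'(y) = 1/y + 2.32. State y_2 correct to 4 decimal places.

0.5478

y_0 = 0.845000: f = 1.121981, f' = 3.503432 → y_1 = 0.845000 - (1.121981)/(3.503432) = 0.524748
y_1 = 0.524748: f = -0.097422, f' = 4.225677 → y_2 = 0.524748 - (-0.097422)/(4.225677) = 0.547803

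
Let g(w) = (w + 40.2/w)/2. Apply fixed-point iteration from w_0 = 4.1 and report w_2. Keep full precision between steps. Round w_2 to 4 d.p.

6.3673

w_1 = g(4.100000) = 6.952439
w_2 = g(6.952439) = 6.367291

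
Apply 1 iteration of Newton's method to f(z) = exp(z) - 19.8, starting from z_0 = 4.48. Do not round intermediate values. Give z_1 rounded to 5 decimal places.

f'(z) = exp(z)
z_0 = 4.480000: f = 68.434673, f' = 88.234673 → z_1 = 4.480000 - (68.434673)/(88.234673) = 3.704402

3.70440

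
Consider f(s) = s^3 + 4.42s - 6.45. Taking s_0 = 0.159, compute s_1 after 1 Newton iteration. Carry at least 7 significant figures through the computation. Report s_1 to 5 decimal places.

1.43645

f'(s) = 3s^2 + 4.42
s_0 = 0.159000: f = -5.743200, f' = 4.495843 → s_1 = 0.159000 - (-5.743200)/(4.495843) = 1.436447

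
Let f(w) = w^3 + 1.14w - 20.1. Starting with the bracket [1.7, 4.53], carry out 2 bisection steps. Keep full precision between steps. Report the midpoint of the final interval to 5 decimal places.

f(1.700000) = -13.249000, f(4.530000) = 78.023877 (opposite signs)
step 1: m = 3.115000, f(m) = 13.676646 > 0 → root in [1.700000, 3.115000]
step 2: m = 2.407500, f(m) = -3.401445 < 0 → root in [2.407500, 3.115000]
Midpoint of [2.407500, 3.115000] = 2.761250

2.76125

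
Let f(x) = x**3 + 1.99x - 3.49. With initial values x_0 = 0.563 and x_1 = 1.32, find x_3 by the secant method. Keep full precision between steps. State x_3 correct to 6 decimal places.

Secant update: x_(k+1) = x_k − f(x_k)·(x_k − x_(k-1))/(f(x_k) − f(x_(k-1))).
f(x_0) = -2.191176, f(x_1) = 1.436768
x_2 = 1.320000 - (1.436768)·(1.320000 - 0.563000)/(1.436768 - (-2.191176)) = 1.020207; f(x_2) = -0.397935
x_3 = 1.020207 - (-0.397935)·(1.020207 - 1.320000)/(-0.397935 - (1.436768)) = 1.085230; f(x_3) = -0.052291

1.085230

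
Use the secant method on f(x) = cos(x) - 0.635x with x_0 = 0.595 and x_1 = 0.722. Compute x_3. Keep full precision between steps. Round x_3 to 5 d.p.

0.93401

f(x_0) = 0.450323, f(x_1) = 0.292015
x_2 = 0.722000 - (0.292015)·(0.722000 - 0.595000)/(0.292015 - (0.450323)) = 0.956265; f(x_2) = -0.030652
x_3 = 0.956265 - (-0.030652)·(0.956265 - 0.722000)/(-0.030652 - (0.292015)) = 0.934010; f(x_3) = 0.001518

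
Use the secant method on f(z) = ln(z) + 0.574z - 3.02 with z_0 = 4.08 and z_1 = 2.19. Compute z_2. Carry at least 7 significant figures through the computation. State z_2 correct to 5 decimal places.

f(z_0) = 0.728017, f(z_1) = -0.979038
z_2 = 2.190000 - (-0.979038)·(2.190000 - 4.080000)/(-0.979038 - (0.728017)) = 3.273962; f(z_2) = 0.045255

3.27396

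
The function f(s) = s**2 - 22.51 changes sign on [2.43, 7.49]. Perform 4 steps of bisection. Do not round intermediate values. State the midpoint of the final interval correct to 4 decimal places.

4.8019

f(2.430000) = -16.605100, f(7.490000) = 33.590100 (opposite signs)
step 1: m = 4.960000, f(m) = 2.091600 > 0 → root in [2.430000, 4.960000]
step 2: m = 3.695000, f(m) = -8.856975 < 0 → root in [3.695000, 4.960000]
step 3: m = 4.327500, f(m) = -3.782744 < 0 → root in [4.327500, 4.960000]
step 4: m = 4.643750, f(m) = -0.945586 < 0 → root in [4.643750, 4.960000]
Midpoint of [4.643750, 4.960000] = 4.801875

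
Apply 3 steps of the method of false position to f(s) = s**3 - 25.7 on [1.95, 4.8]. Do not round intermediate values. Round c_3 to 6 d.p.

f(1.950000) = -18.285125, f(4.800000) = 84.892000
step 1: c = 2.455079, f(c) = -10.902224 < 0 → new bracket [2.455079, 4.800000]
step 2: c = 2.721952, f(c) = -5.533003 < 0 → new bracket [2.721952, 4.800000]
step 3: c = 2.849105, f(c) = -2.572675 < 0 → new bracket [2.849105, 4.800000]

2.849105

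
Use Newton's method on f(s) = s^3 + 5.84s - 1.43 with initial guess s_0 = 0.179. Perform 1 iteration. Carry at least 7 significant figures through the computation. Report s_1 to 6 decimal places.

0.242830

Newton update: s ← s − f(s)/f'(s).
f'(s) = 3s^2 + 5.84
s_0 = 0.179000: f = -0.378905, f' = 5.936123 → s_1 = 0.179000 - (-0.378905)/(5.936123) = 0.242830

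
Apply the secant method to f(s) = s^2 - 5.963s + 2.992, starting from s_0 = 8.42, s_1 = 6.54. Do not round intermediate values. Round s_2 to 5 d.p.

f(s_0) = 23.679940, f(s_1) = 6.765580
s_2 = 6.540000 - (6.765580)·(6.540000 - 8.420000)/(6.765580 - (23.679940)) = 5.788018; f(s_2) = 1.979202

5.78802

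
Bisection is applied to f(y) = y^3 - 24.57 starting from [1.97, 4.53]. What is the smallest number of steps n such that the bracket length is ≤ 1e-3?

12

Initial width b − a = 4.53 − 1.97 = 2.560000.
After n steps the width is (b−a)/2^n; need (b−a)/2^n ≤ 1e-3.
So n ≥ log₂(2.560000/1e-3) = log₂(2560.0000) ≈ 11.3219.
Hence n = 12.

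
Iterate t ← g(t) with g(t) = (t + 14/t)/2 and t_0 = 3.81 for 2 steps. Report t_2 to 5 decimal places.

t_1 = g(3.810000) = 3.742270
t_2 = g(3.742270) = 3.741657

3.74166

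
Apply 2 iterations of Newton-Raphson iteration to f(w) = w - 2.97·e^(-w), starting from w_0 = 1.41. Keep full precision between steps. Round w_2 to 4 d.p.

1.0445

f'(w) = 1 + 2.97·e^(-w)
w_0 = 1.410000: f = 0.684894, f' = 1.725106 → w_1 = 1.410000 - (0.684894)/(1.725106) = 1.012984
w_1 = 1.012984: f = -0.065523, f' = 2.078507 → w_2 = 1.012984 - (-0.065523)/(2.078507) = 1.044508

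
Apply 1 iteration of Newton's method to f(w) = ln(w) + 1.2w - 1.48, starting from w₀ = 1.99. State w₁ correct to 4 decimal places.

Newton update: w ← w − f(w)/f'(w).
f'(w) = 1/w + 1.2
w_0 = 1.990000: f = 1.596135, f' = 1.702513 → w_1 = 1.990000 - (1.596135)/(1.702513) = 1.052483

1.0525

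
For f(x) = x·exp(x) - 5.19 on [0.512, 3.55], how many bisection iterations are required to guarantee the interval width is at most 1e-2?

Initial width b − a = 3.55 − 0.512 = 3.038000.
After n steps the width is (b−a)/2^n; need (b−a)/2^n ≤ 1e-2.
So n ≥ log₂(3.038000/1e-2) = log₂(303.8000) ≈ 8.2470.
Hence n = 9.

9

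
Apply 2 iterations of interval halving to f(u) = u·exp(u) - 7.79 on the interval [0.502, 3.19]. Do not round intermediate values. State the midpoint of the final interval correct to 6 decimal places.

1.510000

f(0.502000) = -6.960685, f(3.190000) = 69.690084 (opposite signs)
step 1: m = 1.846000, f(m) = 3.903360 > 0 → root in [0.502000, 1.846000]
step 2: m = 1.174000, f(m) = -3.992220 < 0 → root in [1.174000, 1.846000]
Midpoint of [1.174000, 1.846000] = 1.510000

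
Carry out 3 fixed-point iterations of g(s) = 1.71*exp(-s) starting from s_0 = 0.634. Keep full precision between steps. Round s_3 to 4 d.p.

0.8574

s_1 = g(0.634000) = 0.907096
s_2 = g(0.907096) = 0.690318
s_3 = g(0.690318) = 0.857422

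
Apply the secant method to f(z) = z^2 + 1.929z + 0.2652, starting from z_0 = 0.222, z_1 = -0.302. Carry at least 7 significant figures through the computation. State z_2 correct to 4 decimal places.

-0.1797

f(z_0) = 0.742722, f(z_1) = -0.226154
z_2 = -0.302000 - (-0.226154)·(-0.302000 - 0.222000)/(-0.226154 - (0.742722)) = -0.179688; f(z_2) = -0.049131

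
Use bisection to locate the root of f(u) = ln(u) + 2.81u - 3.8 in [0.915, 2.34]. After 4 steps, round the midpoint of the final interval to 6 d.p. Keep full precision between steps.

f(0.915000) = -1.317681, f(2.340000) = 3.625551 (opposite signs)
step 1: m = 1.627500, f(m) = 1.260320 > 0 → root in [0.915000, 1.627500]
step 2: m = 1.271250, f(m) = 0.012213 > 0 → root in [0.915000, 1.271250]
step 3: m = 1.093125, f(m) = -0.639278 < 0 → root in [1.093125, 1.271250]
step 4: m = 1.182187, f(m) = -0.310687 < 0 → root in [1.182187, 1.271250]
Midpoint of [1.182187, 1.271250] = 1.226719

1.226719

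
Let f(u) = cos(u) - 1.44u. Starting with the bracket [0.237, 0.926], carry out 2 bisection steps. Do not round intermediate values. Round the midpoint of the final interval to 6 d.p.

f(0.237000) = 0.630767, f(0.926000) = -0.732404 (opposite signs)
step 1: m = 0.581500, f(m) = -0.001720 < 0 → root in [0.237000, 0.581500]
step 2: m = 0.409250, f(m) = 0.328100 > 0 → root in [0.409250, 0.581500]
Midpoint of [0.409250, 0.581500] = 0.495375

0.495375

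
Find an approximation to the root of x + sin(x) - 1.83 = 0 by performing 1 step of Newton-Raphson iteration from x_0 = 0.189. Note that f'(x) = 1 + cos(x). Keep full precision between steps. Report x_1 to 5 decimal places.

0.92209

Newton update: x ← x − f(x)/f'(x).
x_0 = 0.189000: f = -1.453123, f' = 1.982193 → x_1 = 0.189000 - (-1.453123)/(1.982193) = 0.922089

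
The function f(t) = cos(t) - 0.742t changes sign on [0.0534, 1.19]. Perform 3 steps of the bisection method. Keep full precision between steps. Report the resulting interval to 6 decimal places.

f(0.053400) = 0.958952, f(1.190000) = -0.511320 (opposite signs)
step 1: m = 0.621700, f(m) = 0.351588 > 0 → root in [0.621700, 1.190000]
step 2: m = 0.905850, f(m) = -0.055124 < 0 → root in [0.621700, 0.905850]
step 3: m = 0.763775, f(m) = 0.155509 > 0 → root in [0.763775, 0.905850]

[0.763775, 0.905850]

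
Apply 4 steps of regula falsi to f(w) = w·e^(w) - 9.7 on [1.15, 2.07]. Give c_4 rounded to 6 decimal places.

f(1.150000) = -6.068078, f(2.070000) = 6.704384
step 1: c = 1.587083, f(c) = -1.940007 < 0 → new bracket [1.587083, 2.070000]
step 2: c = 1.695461, f(c) = -0.461160 < 0 → new bracket [1.695461, 2.070000]
step 3: c = 1.719566, f(c) = -0.101202 < 0 → new bracket [1.719566, 2.070000]
step 4: c = 1.724777, f(c) = -0.021810 < 0 → new bracket [1.724777, 2.070000]

1.724777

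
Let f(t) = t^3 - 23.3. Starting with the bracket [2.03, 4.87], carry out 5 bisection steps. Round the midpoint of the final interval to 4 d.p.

f(2.030000) = -14.934573, f(4.870000) = 92.201303 (opposite signs)
step 1: m = 3.450000, f(m) = 17.763625 > 0 → root in [2.030000, 3.450000]
step 2: m = 2.740000, f(m) = -2.729176 < 0 → root in [2.740000, 3.450000]
step 3: m = 3.095000, f(m) = 6.347082 > 0 → root in [2.740000, 3.095000]
step 4: m = 2.917500, f(m) = 1.533195 > 0 → root in [2.740000, 2.917500]
step 5: m = 2.828750, f(m) = -0.664833 < 0 → root in [2.828750, 2.917500]
Midpoint of [2.828750, 2.917500] = 2.873125

2.8731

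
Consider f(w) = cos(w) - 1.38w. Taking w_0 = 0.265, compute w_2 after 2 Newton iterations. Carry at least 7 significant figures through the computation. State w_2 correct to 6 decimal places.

f'(w) = -sin(w) - 1.38
w_0 = 0.265000: f = 0.599393, f' = -1.641909 → w_1 = 0.265000 - (0.599393)/(-1.641909) = 0.630058
w_1 = 0.630058: f = -0.061487, f' = -1.969192 → w_2 = 0.630058 - (-0.061487)/(-1.969192) = 0.598834

0.598834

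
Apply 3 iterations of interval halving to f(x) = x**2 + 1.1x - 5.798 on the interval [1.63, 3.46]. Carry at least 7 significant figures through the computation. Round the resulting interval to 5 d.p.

f(1.630000) = -1.348100, f(3.460000) = 9.979600 (opposite signs)
step 1: m = 2.545000, f(m) = 3.478525 > 0 → root in [1.630000, 2.545000]
step 2: m = 2.087500, f(m) = 0.855906 > 0 → root in [1.630000, 2.087500]
step 3: m = 1.858750, f(m) = -0.298423 < 0 → root in [1.858750, 2.087500]

[1.85875, 2.08750]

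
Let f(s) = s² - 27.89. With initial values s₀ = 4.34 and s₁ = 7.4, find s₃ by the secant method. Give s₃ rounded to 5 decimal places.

5.25233

f(s_0) = -9.054400, f(s_1) = 26.870000
s_2 = 7.400000 - (26.870000)·(7.400000 - 4.340000)/(26.870000 - (-9.054400)) = 5.111244; f(s_2) = -1.765189
s_3 = 5.111244 - (-1.765189)·(5.111244 - 7.400000)/(-1.765189 - (26.870000)) = 5.252332; f(s_3) = -0.303011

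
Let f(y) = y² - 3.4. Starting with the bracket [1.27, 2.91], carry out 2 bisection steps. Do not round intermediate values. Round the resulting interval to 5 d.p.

f(1.270000) = -1.787100, f(2.910000) = 5.068100 (opposite signs)
step 1: m = 2.090000, f(m) = 0.968100 > 0 → root in [1.270000, 2.090000]
step 2: m = 1.680000, f(m) = -0.577600 < 0 → root in [1.680000, 2.090000]

[1.68000, 2.09000]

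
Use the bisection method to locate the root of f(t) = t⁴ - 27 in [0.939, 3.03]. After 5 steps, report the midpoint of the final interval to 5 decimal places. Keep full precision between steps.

f(0.939000) = -26.222568, f(3.030000) = 57.288925 (opposite signs)
step 1: m = 1.984500, f(m) = -11.490264 < 0 → root in [1.984500, 3.030000]
step 2: m = 2.507250, f(m) = 12.517600 > 0 → root in [1.984500, 2.507250]
step 3: m = 2.245875, f(m) = -1.558523 < 0 → root in [2.245875, 2.507250]
step 4: m = 2.376562, f(m) = 4.900461 > 0 → root in [2.245875, 2.376562]
step 5: m = 2.311219, f(m) = 1.534102 > 0 → root in [2.245875, 2.311219]
Midpoint of [2.245875, 2.311219] = 2.278547

2.27855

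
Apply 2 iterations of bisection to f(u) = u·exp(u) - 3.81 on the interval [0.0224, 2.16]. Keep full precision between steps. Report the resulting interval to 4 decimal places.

[1.0912, 1.6256]

f(0.022400) = -3.787093, f(2.160000) = 14.919657 (opposite signs)
step 1: m = 1.091200, f(m) = -0.560575 < 0 → root in [1.091200, 2.160000]
step 2: m = 1.625600, f(m) = 4.450433 > 0 → root in [1.091200, 1.625600]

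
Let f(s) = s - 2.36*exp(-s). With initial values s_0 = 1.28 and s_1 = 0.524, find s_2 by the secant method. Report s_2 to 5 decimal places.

Secant update: s_(k+1) = s_k − f(s_k)·(s_k − s_(k-1))/(f(s_k) − f(s_(k-1))).
f(s_0) = 0.623832, f(s_1) = -0.873467
s_2 = 0.524000 - (-0.873467)·(0.524000 - 1.280000)/(-0.873467 - (0.623832)) = 0.965022; f(s_2) = 0.065921

0.96502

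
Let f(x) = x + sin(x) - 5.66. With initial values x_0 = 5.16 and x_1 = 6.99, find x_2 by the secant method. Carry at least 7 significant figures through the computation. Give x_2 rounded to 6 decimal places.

f(x_0) = -1.401484, f(x_1) = 1.979415
x_2 = 6.990000 - (1.979415)·(6.990000 - 5.160000)/(1.979415 - (-1.401484)) = 5.918590; f(x_2) = -0.097982

5.918590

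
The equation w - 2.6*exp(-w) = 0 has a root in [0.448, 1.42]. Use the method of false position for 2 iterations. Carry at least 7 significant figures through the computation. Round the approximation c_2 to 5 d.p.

0.98579

f(0.448000) = -1.213152, f(1.420000) = 0.791544
step 1: c = 1.036211, f(c) = 0.113740 > 0 → new bracket [0.448000, 1.036211]
step 2: c = 0.985790, f(c) = 0.015615 > 0 → new bracket [0.448000, 0.985790]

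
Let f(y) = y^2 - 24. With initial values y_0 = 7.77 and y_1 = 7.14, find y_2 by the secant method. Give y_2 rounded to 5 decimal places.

f(y_0) = 36.372900, f(y_1) = 26.979600
y_2 = 7.140000 - (26.979600)·(7.140000 - 7.770000)/(26.979600 - (36.372900)) = 5.330503; f(y_2) = 4.414262

5.33050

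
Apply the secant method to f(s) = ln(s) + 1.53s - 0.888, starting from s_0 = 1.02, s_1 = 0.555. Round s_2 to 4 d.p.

0.7761

f(s_0) = 0.692403, f(s_1) = -0.627637
s_2 = 0.555000 - (-0.627637)·(0.555000 - 1.020000)/(-0.627637 - (0.692403)) = 0.776093; f(s_2) = 0.045939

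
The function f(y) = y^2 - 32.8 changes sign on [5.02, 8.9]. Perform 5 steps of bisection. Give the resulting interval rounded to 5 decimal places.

[5.62625, 5.74750]

f(5.020000) = -7.599600, f(8.900000) = 46.410000 (opposite signs)
step 1: m = 6.960000, f(m) = 15.641600 > 0 → root in [5.020000, 6.960000]
step 2: m = 5.990000, f(m) = 3.080100 > 0 → root in [5.020000, 5.990000]
step 3: m = 5.505000, f(m) = -2.494975 < 0 → root in [5.505000, 5.990000]
step 4: m = 5.747500, f(m) = 0.233756 > 0 → root in [5.505000, 5.747500]
step 5: m = 5.626250, f(m) = -1.145311 < 0 → root in [5.626250, 5.747500]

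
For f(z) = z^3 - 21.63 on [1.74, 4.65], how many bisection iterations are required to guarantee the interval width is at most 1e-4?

Initial width b − a = 4.65 − 1.74 = 2.910000.
After n steps the width is (b−a)/2^n; need (b−a)/2^n ≤ 1e-4.
So n ≥ log₂(2.910000/1e-4) = log₂(29100.0000) ≈ 14.8287.
Hence n = 15.

15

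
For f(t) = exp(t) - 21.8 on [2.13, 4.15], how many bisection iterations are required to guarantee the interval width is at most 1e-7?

25

Initial width b − a = 4.15 − 2.13 = 2.020000.
After n steps the width is (b−a)/2^n; need (b−a)/2^n ≤ 1e-7.
So n ≥ log₂(2.020000/1e-7) = log₂(20200000.0000) ≈ 24.2679.
Hence n = 25.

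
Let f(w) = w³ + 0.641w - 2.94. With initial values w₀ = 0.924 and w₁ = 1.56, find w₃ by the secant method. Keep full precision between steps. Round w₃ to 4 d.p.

f(w_0) = -1.558827, f(w_1) = 1.856376
w_2 = 1.560000 - (1.856376)·(1.560000 - 0.924000)/(1.856376 - (-1.558827)) = 1.214294; f(w_2) = -0.371147
w_3 = 1.214294 - (-0.371147)·(1.214294 - 1.560000)/(-0.371147 - (1.856376)) = 1.271895; f(w_3) = -0.067147

1.2719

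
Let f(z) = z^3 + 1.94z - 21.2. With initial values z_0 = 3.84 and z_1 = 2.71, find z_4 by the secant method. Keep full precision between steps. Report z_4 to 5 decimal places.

2.53468

f(z_0) = 42.872704, f(z_1) = 3.959911
z_2 = 2.710000 - (3.959911)·(2.710000 - 3.840000)/(3.959911 - (42.872704)) = 2.595007; f(z_2) = 1.309250
z_3 = 2.595007 - (1.309250)·(2.595007 - 2.710000)/(1.309250 - (3.959911)) = 2.538208; f(z_3) = 0.076531
z_4 = 2.538208 - (0.076531)·(2.538208 - 2.595007)/(0.076531 - (1.309250)) = 2.534682; f(z_4) = 0.001631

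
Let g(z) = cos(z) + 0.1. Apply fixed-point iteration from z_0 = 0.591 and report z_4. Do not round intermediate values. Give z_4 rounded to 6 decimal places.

0.747548

z_1 = g(0.591000) = 0.930384
z_2 = g(0.930384) = 0.697526
z_3 = g(0.697526) = 0.866434
z_4 = g(0.866434) = 0.747548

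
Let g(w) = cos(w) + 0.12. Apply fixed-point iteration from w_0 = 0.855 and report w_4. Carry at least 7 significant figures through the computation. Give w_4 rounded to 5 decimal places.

0.82225

w_1 = g(0.855000) = 0.776219
w_2 = g(0.776219) = 0.833568
w_3 = g(0.833568) = 0.792239
w_4 = g(0.792239) = 0.822253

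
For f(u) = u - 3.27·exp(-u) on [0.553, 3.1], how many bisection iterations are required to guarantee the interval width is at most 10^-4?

15

Initial width b − a = 3.1 − 0.553 = 2.547000.
After n steps the width is (b−a)/2^n; need (b−a)/2^n ≤ 10^-4.
So n ≥ log₂(2.547000/10^-4) = log₂(25470.0000) ≈ 14.6365.
Hence n = 15.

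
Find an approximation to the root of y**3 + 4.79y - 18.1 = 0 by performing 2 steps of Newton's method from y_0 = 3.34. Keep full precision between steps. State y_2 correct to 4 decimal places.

f'(y) = 3y**2 + 4.79
y_0 = 3.340000: f = 35.158304, f' = 38.256800 → y_1 = 3.340000 - (35.158304)/(38.256800) = 2.420992
y_1 = 2.420992: f = 7.686476, f' = 22.373607 → y_2 = 2.420992 - (7.686476)/(22.373607) = 2.077441

2.0774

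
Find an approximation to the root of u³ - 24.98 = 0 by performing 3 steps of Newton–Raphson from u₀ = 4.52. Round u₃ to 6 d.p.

f'(u) = 3u²
u_0 = 4.520000: f = 67.365408, f' = 61.291200 → u_1 = 4.520000 - (67.365408)/(61.291200) = 3.420896
u_1 = 3.420896: f = 15.053133, f' = 35.107587 → u_2 = 3.420896 - (15.053133)/(35.107587) = 2.992124
u_2 = 2.992124: f = 1.807917, f' = 26.858425 → u_3 = 2.992124 - (1.807917)/(26.858425) = 2.924812

2.924812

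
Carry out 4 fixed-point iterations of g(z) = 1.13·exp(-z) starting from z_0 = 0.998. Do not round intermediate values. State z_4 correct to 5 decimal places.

z_1 = g(0.998000) = 0.416536
z_2 = g(0.416536) = 0.745039
z_3 = g(0.745039) = 0.536429
z_4 = g(0.536429) = 0.660861

0.66086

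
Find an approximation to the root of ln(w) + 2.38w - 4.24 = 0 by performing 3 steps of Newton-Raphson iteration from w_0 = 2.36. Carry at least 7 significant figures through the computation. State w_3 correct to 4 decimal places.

Newton update: w ← w − f(w)/f'(w).
f'(w) = 1/w + 2.38
w_0 = 2.360000: f = 2.235462, f' = 2.803729 → w_1 = 2.360000 - (2.235462)/(2.803729) = 1.562683
w_1 = 1.562683: f = -0.074411, f' = 3.019925 → w_2 = 1.562683 - (-0.074411)/(3.019925) = 1.587323
w_2 = 1.587323: f = -0.000123, f' = 3.009992 → w_3 = 1.587323 - (-0.000123)/(3.009992) = 1.587364

1.5874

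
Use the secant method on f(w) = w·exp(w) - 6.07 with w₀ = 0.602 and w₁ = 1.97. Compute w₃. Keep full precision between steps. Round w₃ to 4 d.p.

1.3311

Secant update: w_(k+1) = w_k − f(w_k)·(w_k − w_(k-1))/(f(w_k) − f(w_(k-1))).
f(w_0) = -4.970888, f(w_1) = 8.056233
w_2 = 1.970000 - (8.056233)·(1.970000 - 0.602000)/(8.056233 - (-4.970888)) = 1.124001; f(w_2) = -2.611288
w_3 = 1.124001 - (-2.611288)·(1.124001 - 1.970000)/(-2.611288 - (8.056233)) = 1.331092; f(w_3) = -1.031582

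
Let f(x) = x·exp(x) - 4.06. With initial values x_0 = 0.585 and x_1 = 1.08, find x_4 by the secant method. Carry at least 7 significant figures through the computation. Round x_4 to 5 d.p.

Secant update: x_(k+1) = x_k − f(x_k)·(x_k − x_(k-1))/(f(x_k) − f(x_(k-1))).
f(x_0) = -3.009930, f(x_1) = -0.879746
x_2 = 1.080000 - (-0.879746)·(1.080000 - 0.585000)/(-0.879746 - (-3.009930)) = 1.284430; f(x_2) = 0.580145
x_3 = 1.284430 - (0.580145)·(1.284430 - 1.080000)/(0.580145 - (-0.879746)) = 1.203192; f(x_3) = -0.052491
x_4 = 1.203192 - (-0.052491)·(1.203192 - 1.284430)/(-0.052491 - (0.580145)) = 1.209932; f(x_4) = -0.002784

1.20993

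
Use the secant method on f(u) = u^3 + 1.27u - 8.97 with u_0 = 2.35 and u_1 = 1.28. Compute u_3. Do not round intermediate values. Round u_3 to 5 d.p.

1.92327

Secant update: u_(k+1) = u_k − f(u_k)·(u_k − u_(k-1))/(f(u_k) − f(u_(k-1))).
f(u_0) = 6.992375, f(u_1) = -5.247248
u_2 = 1.280000 - (-5.247248)·(1.280000 - 2.350000)/(-5.247248 - (6.992375)) = 1.738720; f(u_2) = -1.505423
u_3 = 1.738720 - (-1.505423)·(1.738720 - 1.280000)/(-1.505423 - (-5.247248)) = 1.923273; f(u_3) = 0.586705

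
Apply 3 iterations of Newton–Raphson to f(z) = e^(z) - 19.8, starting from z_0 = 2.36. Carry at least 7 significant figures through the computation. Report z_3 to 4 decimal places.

2.9861

Newton update: z ← z − f(z)/f'(z).
f'(z) = e^(z)
z_0 = 2.360000: f = -9.209049, f' = 10.590951 → z_1 = 2.360000 - (-9.209049)/(10.590951) = 3.229520
z_1 = 3.229520: f = 5.467536, f' = 25.267536 → z_2 = 3.229520 - (5.467536)/(25.267536) = 3.013135
z_2 = 3.013135: f = 0.551093, f' = 20.351093 → z_3 = 3.013135 - (0.551093)/(20.351093) = 2.986055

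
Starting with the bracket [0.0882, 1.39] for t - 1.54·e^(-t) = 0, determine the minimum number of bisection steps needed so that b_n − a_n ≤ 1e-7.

24

Initial width b − a = 1.39 − 0.0882 = 1.301800.
After n steps the width is (b−a)/2^n; need (b−a)/2^n ≤ 1e-7.
So n ≥ log₂(1.301800/1e-7) = log₂(13018000.0000) ≈ 23.6340.
Hence n = 24.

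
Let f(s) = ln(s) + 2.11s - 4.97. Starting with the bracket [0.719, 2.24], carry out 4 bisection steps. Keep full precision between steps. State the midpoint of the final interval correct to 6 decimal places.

f(0.719000) = -3.782804, f(2.240000) = 0.562876 (opposite signs)
step 1: m = 1.479500, f(m) = -1.456551 < 0 → root in [1.479500, 2.240000]
step 2: m = 1.859750, f(m) = -0.425485 < 0 → root in [1.859750, 2.240000]
step 3: m = 2.049875, f(m) = 0.073015 > 0 → root in [1.859750, 2.049875]
step 4: m = 1.954813, f(m) = -0.175051 < 0 → root in [1.954813, 2.049875]
Midpoint of [1.954813, 2.049875] = 2.002344

2.002344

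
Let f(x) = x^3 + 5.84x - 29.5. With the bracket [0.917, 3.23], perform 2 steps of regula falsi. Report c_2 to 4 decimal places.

2.3861

False-position update: c = (a·f(b) − b·f(a))/(f(b) − f(a)); replace the endpoint whose sign matches f(c).
f(0.917000) = -23.373625, f(3.230000) = 23.061467
step 1: c = 2.081275, f(c) = -8.329892 < 0 → new bracket [2.081275, 3.230000]
step 2: c = 2.386096, f(c) = -1.980072 < 0 → new bracket [2.386096, 3.230000]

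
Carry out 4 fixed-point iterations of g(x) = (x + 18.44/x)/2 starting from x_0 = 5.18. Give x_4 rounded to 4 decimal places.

x_1 = g(5.180000) = 4.369923
x_2 = g(4.369923) = 4.294838
x_3 = g(4.294838) = 4.294182
x_4 = g(4.294182) = 4.294182

4.2942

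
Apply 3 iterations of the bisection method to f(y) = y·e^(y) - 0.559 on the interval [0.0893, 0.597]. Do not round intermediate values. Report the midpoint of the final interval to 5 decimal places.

f(0.089300) = -0.461359, f(0.597000) = 0.525546 (opposite signs)
step 1: m = 0.343150, f(m) = -0.075371 < 0 → root in [0.343150, 0.597000]
step 2: m = 0.470075, f(m) = 0.193174 > 0 → root in [0.343150, 0.470075]
step 3: m = 0.406613, f(m) = 0.051619 > 0 → root in [0.343150, 0.406613]
Midpoint of [0.343150, 0.406613] = 0.374881

0.37488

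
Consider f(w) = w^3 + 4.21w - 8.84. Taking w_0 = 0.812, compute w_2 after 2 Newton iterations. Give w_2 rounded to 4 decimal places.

1.4327

f'(w) = 3w^2 + 4.21
w_0 = 0.812000: f = -4.886093, f' = 6.188032 → w_1 = 0.812000 - (-4.886093)/(6.188032) = 1.601604
w_1 = 1.601604: f = 2.011080, f' = 11.905403 → w_2 = 1.601604 - (2.011080)/(11.905403) = 1.432682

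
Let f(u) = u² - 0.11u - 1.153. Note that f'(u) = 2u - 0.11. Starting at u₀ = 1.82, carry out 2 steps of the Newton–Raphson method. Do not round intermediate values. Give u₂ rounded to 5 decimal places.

1.13769

Newton update: u ← u − f(u)/f'(u).
u_0 = 1.820000: f = 1.959200, f' = 3.530000 → u_1 = 1.820000 - (1.959200)/(3.530000) = 1.264986
u_1 = 1.264986: f = 0.308041, f' = 2.419972 → u_2 = 1.264986 - (0.308041)/(2.419972) = 1.137695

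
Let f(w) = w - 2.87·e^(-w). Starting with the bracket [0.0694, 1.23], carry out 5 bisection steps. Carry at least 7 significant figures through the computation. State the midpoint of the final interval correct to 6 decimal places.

f(0.069400) = -2.608176, f(1.230000) = 0.391120 (opposite signs)
step 1: m = 0.649700, f(m) = -0.849021 < 0 → root in [0.649700, 1.230000]
step 2: m = 0.939850, f(m) = -0.181420 < 0 → root in [0.939850, 1.230000]
step 3: m = 1.084925, f(m) = 0.115074 > 0 → root in [0.939850, 1.084925]
step 4: m = 1.012387, f(m) = -0.030428 < 0 → root in [1.012387, 1.084925]
step 5: m = 1.048656, f(m) = 0.042984 > 0 → root in [1.012387, 1.048656]
Midpoint of [1.012387, 1.048656] = 1.030522

1.030522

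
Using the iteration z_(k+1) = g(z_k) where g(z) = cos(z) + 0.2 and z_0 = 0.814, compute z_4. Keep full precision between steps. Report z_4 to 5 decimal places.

0.84226

z_1 = g(0.814000) = 0.886596
z_2 = g(0.886596) = 0.832054
z_3 = g(0.832054) = 0.873359
z_4 = g(0.873359) = 0.842256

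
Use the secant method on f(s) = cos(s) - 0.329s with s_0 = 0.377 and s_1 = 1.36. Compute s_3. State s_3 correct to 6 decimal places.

1.173222

f(s_0) = 0.805740, f(s_1) = -0.238201
s_2 = 1.360000 - (-0.238201)·(1.360000 - 0.377000)/(-0.238201 - (0.805740)) = 1.135704; f(s_2) = 0.047848
s_3 = 1.135704 - (0.047848)·(1.135704 - 1.360000)/(0.047848 - (-0.238201)) = 1.173222; f(s_3) = 0.001193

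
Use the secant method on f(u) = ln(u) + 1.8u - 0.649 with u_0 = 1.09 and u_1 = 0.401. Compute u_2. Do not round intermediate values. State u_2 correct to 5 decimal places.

0.65966

Secant update: u_(k+1) = u_k − f(u_k)·(u_k − u_(k-1))/(f(u_k) − f(u_(k-1))).
f(u_0) = 1.399178, f(u_1) = -0.840994
u_2 = 0.401000 - (-0.840994)·(0.401000 - 1.090000)/(-0.840994 - (1.399178)) = 0.659661; f(u_2) = 0.122360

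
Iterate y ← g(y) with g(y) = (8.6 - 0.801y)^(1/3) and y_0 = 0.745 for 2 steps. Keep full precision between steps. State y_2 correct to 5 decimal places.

1.91273

y_1 = g(0.745000) = 2.000271
y_2 = g(2.000271) = 1.912729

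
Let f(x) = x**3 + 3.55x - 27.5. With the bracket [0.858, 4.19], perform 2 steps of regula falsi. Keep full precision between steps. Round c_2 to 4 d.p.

f(0.858000) = -23.822471, f(4.190000) = 60.934559
step 1: c = 1.794518, f(c) = -15.350586 < 0 → new bracket [1.794518, 4.190000]
step 2: c = 2.276552, f(c) = -7.619577 < 0 → new bracket [2.276552, 4.190000]

2.2766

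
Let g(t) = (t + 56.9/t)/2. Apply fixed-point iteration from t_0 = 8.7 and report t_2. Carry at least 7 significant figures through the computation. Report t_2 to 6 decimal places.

t_1 = g(8.700000) = 7.620115
t_2 = g(7.620115) = 7.543597

7.543597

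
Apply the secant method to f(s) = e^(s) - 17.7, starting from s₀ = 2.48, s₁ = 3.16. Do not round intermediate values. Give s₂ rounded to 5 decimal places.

f(s_0) = -5.758736, f(s_1) = 5.870596
s_2 = 3.160000 - (5.870596)·(3.160000 - 2.480000)/(5.870596 - (-5.758736)) = 2.816730; f(s_2) = -0.977927

2.81673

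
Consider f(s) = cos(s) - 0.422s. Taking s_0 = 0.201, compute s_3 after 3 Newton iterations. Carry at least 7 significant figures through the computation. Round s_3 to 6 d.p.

1.091938

Newton update: s ← s − f(s)/f'(s).
f'(s) = -sin(s) - 0.422
s_0 = 0.201000: f = 0.895045, f' = -0.621649 → s_1 = 0.201000 - (0.895045)/(-0.621649) = 1.640792
s_1 = 1.640792: f = -0.762352, f' = -1.419551 → s_2 = 1.640792 - (-0.762352)/(-1.419551) = 1.103754
s_2 = 1.103754: f = -0.015537, f' = -1.314904 → s_3 = 1.103754 - (-0.015537)/(-1.314904) = 1.091938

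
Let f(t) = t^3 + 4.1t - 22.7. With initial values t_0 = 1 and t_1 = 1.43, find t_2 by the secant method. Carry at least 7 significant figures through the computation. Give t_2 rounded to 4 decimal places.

f(t_0) = -17.600000, f(t_1) = -13.912793
t_2 = 1.430000 - (-13.912793)·(1.430000 - 1.000000)/(-13.912793 - (-17.600000)) = 3.052502; f(t_2) = 18.257767

3.0525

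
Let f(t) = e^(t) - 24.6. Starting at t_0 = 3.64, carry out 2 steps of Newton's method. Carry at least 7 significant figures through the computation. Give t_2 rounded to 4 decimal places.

3.2061

f'(t) = e^(t)
t_0 = 3.640000: f = 13.491837, f' = 38.091837 → t_1 = 3.640000 - (13.491837)/(38.091837) = 3.285808
t_1 = 3.285808: f = 2.130565, f' = 26.730565 → t_2 = 3.285808 - (2.130565)/(26.730565) = 3.206102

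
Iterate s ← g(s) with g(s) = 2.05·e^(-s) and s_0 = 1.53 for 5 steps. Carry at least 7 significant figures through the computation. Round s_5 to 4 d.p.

0.6284

s_1 = g(1.530000) = 0.443898
s_2 = g(0.443898) = 1.315138
s_3 = g(1.315138) = 0.550296
s_4 = g(0.550296) = 1.182397
s_5 = g(1.182397) = 0.628414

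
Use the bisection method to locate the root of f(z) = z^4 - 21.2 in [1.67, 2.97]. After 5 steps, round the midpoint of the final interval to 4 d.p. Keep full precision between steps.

2.1372

f(1.670000) = -13.422037, f(2.970000) = 56.608277 (opposite signs)
step 1: m = 2.320000, f(m) = 7.770230 > 0 → root in [1.670000, 2.320000]
step 2: m = 1.995000, f(m) = -5.359401 < 0 → root in [1.995000, 2.320000]
step 3: m = 2.157500, f(m) = 0.467221 > 0 → root in [1.995000, 2.157500]
step 4: m = 2.076250, f(m) = -2.616882 < 0 → root in [2.076250, 2.157500]
step 5: m = 2.116875, f(m) = -1.119207 < 0 → root in [2.116875, 2.157500]
Midpoint of [2.116875, 2.157500] = 2.137188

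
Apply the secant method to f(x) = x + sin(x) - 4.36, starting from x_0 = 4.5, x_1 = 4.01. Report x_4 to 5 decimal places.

Secant update: x_(k+1) = x_k − f(x_k)·(x_k − x_(k-1))/(f(x_k) − f(x_(k-1))).
f(x_0) = -0.837530, f(x_1) = -1.113301
x_2 = 4.010000 - (-1.113301)·(4.010000 - 4.500000)/(-1.113301 - (-0.837530)) = 5.988155; f(x_2) = 1.337386
x_3 = 5.988155 - (1.337386)·(5.988155 - 4.010000)/(1.337386 - (-1.113301)) = 4.908639; f(x_3) = -0.432166
x_4 = 4.908639 - (-0.432166)·(4.908639 - 5.988155)/(-0.432166 - (1.337386)) = 5.172282; f(x_4) = -0.083818

5.17228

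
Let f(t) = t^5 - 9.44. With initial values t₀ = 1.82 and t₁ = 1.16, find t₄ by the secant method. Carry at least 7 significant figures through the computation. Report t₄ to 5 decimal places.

1.54865

Secant update: t_(k+1) = t_k − f(t_k)·(t_k − t_(k-1))/(f(t_k) − f(t_(k-1))).
f(t_0) = 10.529029, f(t_1) = -7.339658
t_2 = 1.160000 - (-7.339658)·(1.160000 - 1.820000)/(-7.339658 - (10.529029)) = 1.431099; f(t_2) = -3.437286
t_3 = 1.431099 - (-3.437286)·(1.431099 - 1.160000)/(-3.437286 - (-7.339658)) = 1.669887; f(t_3) = 3.544820
t_4 = 1.669887 - (3.544820)·(1.669887 - 1.431099)/(3.544820 - (-3.437286)) = 1.548654; f(t_4) = -0.532165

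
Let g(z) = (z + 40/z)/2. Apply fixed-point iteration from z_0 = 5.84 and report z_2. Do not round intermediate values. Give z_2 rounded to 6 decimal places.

z_1 = g(5.840000) = 6.344658
z_2 = g(6.344658) = 6.324587

6.324587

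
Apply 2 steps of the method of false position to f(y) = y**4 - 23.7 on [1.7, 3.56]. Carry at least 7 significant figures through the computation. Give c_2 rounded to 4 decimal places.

2.0119

False-position update: c = (a·f(b) − b·f(a))/(f(b) − f(a)); replace the endpoint whose sign matches f(c).
f(1.700000) = -15.347900, f(3.560000) = 136.920137
step 1: c = 1.887479, f(c) = -11.008039 < 0 → new bracket [1.887479, 3.560000]
step 2: c = 2.011939, f(c) = -7.314503 < 0 → new bracket [2.011939, 3.560000]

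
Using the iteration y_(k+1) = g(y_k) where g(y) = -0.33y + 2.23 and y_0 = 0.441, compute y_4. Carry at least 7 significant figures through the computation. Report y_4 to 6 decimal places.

y_1 = g(0.441000) = 2.084470
y_2 = g(2.084470) = 1.542125
y_3 = g(1.542125) = 1.721099
y_4 = g(1.721099) = 1.662037

1.662037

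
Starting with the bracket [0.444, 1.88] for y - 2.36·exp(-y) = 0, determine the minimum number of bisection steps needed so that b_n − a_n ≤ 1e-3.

11

Initial width b − a = 1.88 − 0.444 = 1.436000.
After n steps the width is (b−a)/2^n; need (b−a)/2^n ≤ 1e-3.
So n ≥ log₂(1.436000/1e-3) = log₂(1436.0000) ≈ 10.4878.
Hence n = 11.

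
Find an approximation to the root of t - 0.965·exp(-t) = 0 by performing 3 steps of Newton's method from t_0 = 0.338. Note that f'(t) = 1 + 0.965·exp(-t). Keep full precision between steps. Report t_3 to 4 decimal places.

0.5543

t_0 = 0.338000: f = -0.350233, f' = 1.688233 → t_1 = 0.338000 - (-0.350233)/(1.688233) = 0.545456
t_1 = 0.545456: f = -0.013837, f' = 1.559292 → t_2 = 0.545456 - (-0.013837)/(1.559292) = 0.554329
t_2 = 0.554329: f = -0.000022, f' = 1.554351 → t_3 = 0.554329 - (-0.000022)/(1.554351) = 0.554344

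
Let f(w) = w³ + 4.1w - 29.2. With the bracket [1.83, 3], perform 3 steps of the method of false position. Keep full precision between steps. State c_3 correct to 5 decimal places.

f(1.830000) = -15.568513, f(3.000000) = 10.100000
step 1: c = 2.539631, f(c) = -2.407601 < 0 → new bracket [2.539631, 3.000000]
step 2: c = 2.628248, f(c) = -0.269079 < 0 → new bracket [2.628248, 3.000000]
step 3: c = 2.637895, f(c) = -0.028876 < 0 → new bracket [2.637895, 3.000000]

2.63789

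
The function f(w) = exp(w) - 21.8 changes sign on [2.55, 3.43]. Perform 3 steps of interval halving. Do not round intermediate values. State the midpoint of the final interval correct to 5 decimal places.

3.04500

f(2.550000) = -8.992896, f(3.430000) = 9.076643 (opposite signs)
step 1: m = 2.990000, f(m) = -1.914318 < 0 → root in [2.990000, 3.430000]
step 2: m = 3.210000, f(m) = 2.979086 > 0 → root in [2.990000, 3.210000]
step 3: m = 3.100000, f(m) = 0.397951 > 0 → root in [2.990000, 3.100000]
Midpoint of [2.990000, 3.100000] = 3.045000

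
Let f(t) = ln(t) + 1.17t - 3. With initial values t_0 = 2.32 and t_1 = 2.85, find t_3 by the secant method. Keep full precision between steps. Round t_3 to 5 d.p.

1.98111

f(t_0) = 0.555967, f(t_1) = 1.381819
t_2 = 2.850000 - (1.381819)·(2.850000 - 2.320000)/(1.381819 - (0.555967)) = 1.963202; f(t_2) = -0.028478
t_3 = 1.963202 - (-0.028478)·(1.963202 - 2.850000)/(-0.028478 - (1.381819)) = 1.981108; f(t_3) = 0.001553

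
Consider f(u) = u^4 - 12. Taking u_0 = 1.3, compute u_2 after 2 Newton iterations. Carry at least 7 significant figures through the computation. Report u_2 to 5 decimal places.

Newton update: u ← u − f(u)/f'(u).
f'(u) = 4u^3
u_0 = 1.300000: f = -9.143900, f' = 8.788000 → u_1 = 1.300000 - (-9.143900)/(8.788000) = 2.340498
u_1 = 2.340498: f = 18.007748, f' = 51.284372 → u_2 = 2.340498 - (18.007748)/(51.284372) = 1.989363

1.98936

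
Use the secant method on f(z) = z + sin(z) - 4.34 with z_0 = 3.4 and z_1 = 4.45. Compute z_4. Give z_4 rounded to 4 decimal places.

5.1581

Secant update: z_(k+1) = z_k − f(z_k)·(z_k − z_(k-1))/(f(z_k) − f(z_(k-1))).
f(z_0) = -1.195541, f(z_1) = -0.855773
z_2 = 4.450000 - (-0.855773)·(4.450000 - 3.400000)/(-0.855773 - (-1.195541)) = 7.094633; f(z_2) = 3.479917
z_3 = 7.094633 - (3.479917)·(7.094633 - 4.450000)/(3.479917 - (-0.855773)) = 4.971994; f(z_3) = -0.334497
z_4 = 4.971994 - (-0.334497)·(4.971994 - 7.094633)/(-0.334497 - (3.479917)) = 5.158135; f(z_4) = -0.084155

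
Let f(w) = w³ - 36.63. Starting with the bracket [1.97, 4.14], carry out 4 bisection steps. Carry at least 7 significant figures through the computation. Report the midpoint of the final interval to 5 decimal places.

f(1.970000) = -28.984627, f(4.140000) = 34.327944 (opposite signs)
step 1: m = 3.055000, f(m) = -8.117609 < 0 → root in [3.055000, 4.140000]
step 2: m = 3.597500, f(m) = 9.928867 > 0 → root in [3.055000, 3.597500]
step 3: m = 3.326250, f(m) = 0.171427 > 0 → root in [3.055000, 3.326250]
step 4: m = 3.190625, f(m) = -4.149157 < 0 → root in [3.190625, 3.326250]
Midpoint of [3.190625, 3.326250] = 3.258437

3.25844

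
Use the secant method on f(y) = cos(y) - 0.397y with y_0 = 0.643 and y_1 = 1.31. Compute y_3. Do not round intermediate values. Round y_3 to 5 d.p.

1.11252

f(y_0) = 0.545030, f(y_1) = -0.262220
y_2 = 1.310000 - (-0.262220)·(1.310000 - 0.643000)/(-0.262220 - (0.545030)) = 1.093337; f(y_2) = 0.025469
y_3 = 1.093337 - (0.025469)·(1.093337 - 1.310000)/(0.025469 - (-0.262220)) = 1.112518; f(y_3) = 0.000735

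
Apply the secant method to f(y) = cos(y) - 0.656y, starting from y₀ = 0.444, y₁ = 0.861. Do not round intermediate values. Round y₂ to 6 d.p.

Secant update: y_(k+1) = y_k − f(y_k)·(y_k − y_(k-1))/(f(y_k) − f(y_(k-1))).
f(y_0) = 0.611777, f(y_1) = 0.086863
y_2 = 0.861000 - (0.086863)·(0.861000 - 0.444000)/(0.086863 - (0.611777)) = 0.930006; f(y_2) = -0.012254

0.930006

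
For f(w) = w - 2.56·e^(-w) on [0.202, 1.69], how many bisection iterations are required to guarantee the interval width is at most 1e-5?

Initial width b − a = 1.69 − 0.202 = 1.488000.
After n steps the width is (b−a)/2^n; need (b−a)/2^n ≤ 1e-5.
So n ≥ log₂(1.488000/1e-5) = log₂(148800.0000) ≈ 17.1830.
Hence n = 18.

18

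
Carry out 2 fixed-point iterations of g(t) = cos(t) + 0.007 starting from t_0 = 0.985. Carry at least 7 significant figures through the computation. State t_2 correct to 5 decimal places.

0.85433

t_1 = g(0.985000) = 0.559863
t_2 = g(0.559863) = 0.854328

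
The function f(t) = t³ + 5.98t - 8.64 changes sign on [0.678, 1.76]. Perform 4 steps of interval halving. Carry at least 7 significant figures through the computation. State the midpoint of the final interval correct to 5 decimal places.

f(0.678000) = -4.273894, f(1.760000) = 7.336576 (opposite signs)
step 1: m = 1.219000, f(m) = 0.461006 > 0 → root in [0.678000, 1.219000]
step 2: m = 0.948500, f(m) = -2.114650 < 0 → root in [0.948500, 1.219000]
step 3: m = 1.083750, f(m) = -0.886295 < 0 → root in [1.083750, 1.219000]
step 4: m = 1.151375, f(m) = -0.228441 < 0 → root in [1.151375, 1.219000]
Midpoint of [1.151375, 1.219000] = 1.185188

1.18519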